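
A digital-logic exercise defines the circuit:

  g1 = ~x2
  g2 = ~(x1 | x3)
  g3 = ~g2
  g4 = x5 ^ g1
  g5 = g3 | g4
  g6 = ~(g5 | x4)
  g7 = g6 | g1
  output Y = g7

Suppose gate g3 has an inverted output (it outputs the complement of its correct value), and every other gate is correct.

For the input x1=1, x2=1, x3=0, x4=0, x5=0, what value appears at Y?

Propagate with g3 forced: g1=0, g2=0, g3=0 [inverted output], g4=0, g5=0, g6=1, g7=1.
So Y = 1. (Without the fault it would be 0.)

1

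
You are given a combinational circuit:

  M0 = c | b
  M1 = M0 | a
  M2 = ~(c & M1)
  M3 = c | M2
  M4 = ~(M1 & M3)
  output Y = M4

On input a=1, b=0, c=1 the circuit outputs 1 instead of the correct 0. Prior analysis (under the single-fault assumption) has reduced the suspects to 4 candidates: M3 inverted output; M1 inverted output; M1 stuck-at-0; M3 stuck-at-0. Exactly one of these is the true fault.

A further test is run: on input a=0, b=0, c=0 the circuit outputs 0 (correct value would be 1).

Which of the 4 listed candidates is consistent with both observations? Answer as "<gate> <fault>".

Evaluate each candidate on input a=0, b=0, c=0:
  M3 inverted output: M0=0, M1=0, M2=1, M3=0 [inverted output], M4=1 → 1 — eliminated
  M1 inverted output: M0=0, M1=1 [inverted output], M2=1, M3=1, M4=0 → 0 — matches
  M1 stuck-at-0: M0=0, M1=0 [stuck-at-0], M2=1, M3=1, M4=1 → 1 — eliminated
  M3 stuck-at-0: M0=0, M1=0, M2=1, M3=0 [stuck-at-0], M4=1 → 1 — eliminated
Only M1 inverted output reproduces the observed 0.

M1 inverted output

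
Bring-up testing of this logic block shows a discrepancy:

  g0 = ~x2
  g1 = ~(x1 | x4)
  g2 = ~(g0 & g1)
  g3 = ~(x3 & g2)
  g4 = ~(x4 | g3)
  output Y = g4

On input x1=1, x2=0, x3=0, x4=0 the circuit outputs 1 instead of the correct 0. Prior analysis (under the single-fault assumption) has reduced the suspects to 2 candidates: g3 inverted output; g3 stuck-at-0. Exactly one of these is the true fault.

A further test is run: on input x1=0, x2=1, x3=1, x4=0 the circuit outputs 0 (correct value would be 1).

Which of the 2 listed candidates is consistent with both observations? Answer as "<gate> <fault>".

Evaluate each candidate on input x1=0, x2=1, x3=1, x4=0:
  g3 inverted output: g0=0, g1=1, g2=1, g3=1 [inverted output], g4=0 → 0 — matches
  g3 stuck-at-0: g0=0, g1=1, g2=1, g3=0 [stuck-at-0], g4=1 → 1 — eliminated
Only g3 inverted output reproduces the observed 0.

g3 inverted output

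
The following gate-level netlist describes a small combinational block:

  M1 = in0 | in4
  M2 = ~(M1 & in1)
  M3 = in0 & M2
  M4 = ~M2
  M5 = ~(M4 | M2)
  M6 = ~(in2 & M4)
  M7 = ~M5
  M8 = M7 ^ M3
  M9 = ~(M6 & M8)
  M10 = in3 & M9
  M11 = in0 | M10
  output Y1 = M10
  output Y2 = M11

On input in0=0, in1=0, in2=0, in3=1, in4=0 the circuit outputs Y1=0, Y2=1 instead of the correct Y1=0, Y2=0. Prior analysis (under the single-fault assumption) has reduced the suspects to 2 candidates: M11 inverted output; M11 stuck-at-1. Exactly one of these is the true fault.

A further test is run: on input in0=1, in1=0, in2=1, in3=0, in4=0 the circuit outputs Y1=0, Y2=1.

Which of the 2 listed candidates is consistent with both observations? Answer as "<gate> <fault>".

Evaluate each candidate on input in0=1, in1=0, in2=1, in3=0, in4=0:
  M11 inverted output: M1=1, M2=1, M3=1, M4=0, M5=0, M6=1, M7=1, M8=0, M9=1, M10=0, M11=0 [inverted output] → Y1=0, Y2=0 — eliminated
  M11 stuck-at-1: M1=1, M2=1, M3=1, M4=0, M5=0, M6=1, M7=1, M8=0, M9=1, M10=0, M11=1 [stuck-at-1] → Y1=0, Y2=1 — matches
Only M11 stuck-at-1 reproduces the observed Y1=0, Y2=1.

M11 stuck-at-1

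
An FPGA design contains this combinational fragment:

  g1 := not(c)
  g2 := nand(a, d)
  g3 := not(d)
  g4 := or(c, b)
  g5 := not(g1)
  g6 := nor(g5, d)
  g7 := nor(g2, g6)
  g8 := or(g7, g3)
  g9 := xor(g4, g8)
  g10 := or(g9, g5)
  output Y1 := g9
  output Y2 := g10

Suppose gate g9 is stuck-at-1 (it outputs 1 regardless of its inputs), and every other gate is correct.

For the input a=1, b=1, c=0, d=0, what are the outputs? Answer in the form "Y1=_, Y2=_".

Propagate with g9 forced: g1=1, g2=1, g3=1, g4=1, g5=0, g6=1, g7=0, g8=1, g9=1 [stuck-at-1], g10=1.
So the outputs are Y1=1, Y2=1. (Without the fault they would be Y1=0, Y2=0.)

Y1=1, Y2=1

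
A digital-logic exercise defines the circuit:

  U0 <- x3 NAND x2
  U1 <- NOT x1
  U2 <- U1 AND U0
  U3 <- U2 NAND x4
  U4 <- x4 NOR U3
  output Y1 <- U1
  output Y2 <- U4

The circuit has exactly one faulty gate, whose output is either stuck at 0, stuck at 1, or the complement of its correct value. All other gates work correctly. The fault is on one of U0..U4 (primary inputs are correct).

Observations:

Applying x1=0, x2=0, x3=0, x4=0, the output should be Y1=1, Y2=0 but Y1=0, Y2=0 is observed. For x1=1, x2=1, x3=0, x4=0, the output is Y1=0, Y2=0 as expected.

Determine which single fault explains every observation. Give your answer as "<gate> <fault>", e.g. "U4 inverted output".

U1 stuck-at-0

Fault-free values for test 1 (x1=0, x2=0, x3=0, x4=0): U0=1, U1=1, U2=1, U3=1, U4=0, giving Y1=1, Y2=0. Observed Y1=0, Y2=0.
Test 1: faults giving observed Y1=0, Y2=0 are {U1 stuck-at-0, U1 inverted output}.
Test 2 (x1=1, x2=1, x3=0, x4=0): fault-free U0=1, U1=0, U2=0, U3=1, U4=0 → Y1=0, Y2=0; observed Y1=0, Y2=0. Eliminates U1 inverted output.
Only U1 stuck-at-0 is consistent with every test.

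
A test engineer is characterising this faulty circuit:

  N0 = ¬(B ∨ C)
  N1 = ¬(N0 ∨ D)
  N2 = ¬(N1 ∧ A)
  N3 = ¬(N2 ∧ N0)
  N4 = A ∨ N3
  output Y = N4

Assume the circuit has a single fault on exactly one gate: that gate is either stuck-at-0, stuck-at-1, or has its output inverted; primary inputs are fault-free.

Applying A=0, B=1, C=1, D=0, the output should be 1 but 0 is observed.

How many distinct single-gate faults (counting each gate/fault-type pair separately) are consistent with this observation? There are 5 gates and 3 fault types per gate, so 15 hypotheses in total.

Fault-free: N0=0, N1=1, N2=1, N3=1, N4=1 → 1. Observed 0.
  N0: stuck-at-1, inverted output ✓; others ✗
  N1: none of the 3 fault types match ✗
  N2: none of the 3 fault types match ✗
  N3: stuck-at-0, inverted output ✓; others ✗
  N4: stuck-at-0, inverted output ✓; others ✗
Consistent faults: {N0 stuck-at-1, N0 inverted output, N3 stuck-at-0, N3 inverted output, N4 stuck-at-0, N4 inverted output} — 6 in all.

6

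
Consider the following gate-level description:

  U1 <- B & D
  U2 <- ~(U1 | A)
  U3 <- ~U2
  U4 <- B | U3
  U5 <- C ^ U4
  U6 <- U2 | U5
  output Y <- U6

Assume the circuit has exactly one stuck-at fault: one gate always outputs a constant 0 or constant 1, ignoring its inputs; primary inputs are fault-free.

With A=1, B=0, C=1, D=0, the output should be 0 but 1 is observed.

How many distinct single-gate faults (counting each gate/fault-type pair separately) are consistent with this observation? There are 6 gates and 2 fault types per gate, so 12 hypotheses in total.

5

Fault-free: U1=0, U2=0, U3=1, U4=1, U5=0, U6=0 → 0. Observed 1.
  U1 stuck-at-0: output 0 ✗
  U1 stuck-at-1: output 0 ✗
  U2 stuck-at-0: output 0 ✗
  U2 stuck-at-1: output 1 ✓
  U3 stuck-at-0: output 1 ✓
  U3 stuck-at-1: output 0 ✗
  U4 stuck-at-0: output 1 ✓
  U4 stuck-at-1: output 0 ✗
  U5 stuck-at-0: output 0 ✗
  U5 stuck-at-1: output 1 ✓
  U6 stuck-at-0: output 0 ✗
  U6 stuck-at-1: output 1 ✓
Consistent faults: {U2 stuck-at-1, U3 stuck-at-0, U4 stuck-at-0, U5 stuck-at-1, U6 stuck-at-1} — 5 in all.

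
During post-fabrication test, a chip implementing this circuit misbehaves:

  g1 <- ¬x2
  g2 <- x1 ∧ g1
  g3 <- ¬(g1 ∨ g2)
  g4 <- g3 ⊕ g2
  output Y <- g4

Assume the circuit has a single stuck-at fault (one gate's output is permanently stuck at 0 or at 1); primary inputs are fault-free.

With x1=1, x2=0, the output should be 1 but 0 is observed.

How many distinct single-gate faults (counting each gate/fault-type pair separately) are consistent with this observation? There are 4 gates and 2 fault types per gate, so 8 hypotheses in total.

3

Fault-free: g1=1, g2=1, g3=0, g4=1 → 1. Observed 0.
  g1 stuck-at-0: output 1 ✗
  g1 stuck-at-1: output 1 ✗
  g2 stuck-at-0: output 0 ✓
  g2 stuck-at-1: output 1 ✗
  g3 stuck-at-0: output 1 ✗
  g3 stuck-at-1: output 0 ✓
  g4 stuck-at-0: output 0 ✓
  g4 stuck-at-1: output 1 ✗
Consistent faults: {g2 stuck-at-0, g3 stuck-at-1, g4 stuck-at-0} — 3 in all.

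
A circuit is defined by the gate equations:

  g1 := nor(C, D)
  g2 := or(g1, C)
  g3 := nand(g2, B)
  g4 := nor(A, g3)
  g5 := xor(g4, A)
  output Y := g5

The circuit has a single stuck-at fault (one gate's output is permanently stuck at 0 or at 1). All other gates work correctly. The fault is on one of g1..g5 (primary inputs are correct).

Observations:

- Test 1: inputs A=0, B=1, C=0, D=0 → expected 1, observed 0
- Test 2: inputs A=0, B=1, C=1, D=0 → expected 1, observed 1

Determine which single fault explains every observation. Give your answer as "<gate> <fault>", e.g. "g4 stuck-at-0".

g1 stuck-at-0

Fault-free values for test 1 (A=0, B=1, C=0, D=0): g1=1, g2=1, g3=0, g4=1, g5=1, giving Y=1. Observed 0.
Test 1: faults giving observed 0 are {g1 stuck-at-0, g2 stuck-at-0, g3 stuck-at-1, g4 stuck-at-0, g5 stuck-at-0}.
Test 2 (A=0, B=1, C=1, D=0): fault-free g1=0, g2=1, g3=0, g4=1, g5=1 → 1; observed 1. Eliminates g2 stuck-at-0, g3 stuck-at-1, g4 stuck-at-0, g5 stuck-at-0.
Only g1 stuck-at-0 is consistent with every test.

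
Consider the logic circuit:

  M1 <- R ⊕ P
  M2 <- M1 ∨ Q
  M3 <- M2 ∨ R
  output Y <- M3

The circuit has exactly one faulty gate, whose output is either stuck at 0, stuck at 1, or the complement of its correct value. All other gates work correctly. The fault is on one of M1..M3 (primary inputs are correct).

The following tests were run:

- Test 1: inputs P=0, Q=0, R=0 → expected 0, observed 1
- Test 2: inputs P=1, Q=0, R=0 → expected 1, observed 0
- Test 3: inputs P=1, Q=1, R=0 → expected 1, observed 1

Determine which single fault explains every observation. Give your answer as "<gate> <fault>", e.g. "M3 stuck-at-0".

Fault-free values for test 1 (P=0, Q=0, R=0): M1=0, M2=0, M3=0, giving Y=0. Observed 1.
Test 1: faults giving observed 1 are {M1 stuck-at-1, M1 inverted output, M2 stuck-at-1, M2 inverted output, M3 stuck-at-1, M3 inverted output}.
Test 2 (P=1, Q=0, R=0): fault-free M1=1, M2=1, M3=1 → 1; observed 0. Eliminates M1 stuck-at-1, M2 stuck-at-1, M3 stuck-at-1.
Test 3 (P=1, Q=1, R=0): fault-free M1=1, M2=1, M3=1 → 1; observed 1. Eliminates M2 inverted output, M3 inverted output.
Only M1 inverted output is consistent with every test.

M1 inverted output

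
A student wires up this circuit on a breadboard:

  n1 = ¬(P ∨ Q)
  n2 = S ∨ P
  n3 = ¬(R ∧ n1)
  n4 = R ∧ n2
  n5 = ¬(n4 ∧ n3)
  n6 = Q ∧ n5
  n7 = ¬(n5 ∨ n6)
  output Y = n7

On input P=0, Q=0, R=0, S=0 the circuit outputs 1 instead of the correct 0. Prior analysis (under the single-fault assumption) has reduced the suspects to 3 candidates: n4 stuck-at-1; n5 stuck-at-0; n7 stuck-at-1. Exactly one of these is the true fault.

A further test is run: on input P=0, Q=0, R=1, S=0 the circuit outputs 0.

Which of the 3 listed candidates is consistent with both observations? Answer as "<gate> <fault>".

n4 stuck-at-1

Evaluate each candidate on input P=0, Q=0, R=1, S=0:
  n4 stuck-at-1: n1=1, n2=0, n3=0, n4=1 [stuck-at-1], n5=1, n6=0, n7=0 → 0 — matches
  n5 stuck-at-0: n1=1, n2=0, n3=0, n4=0, n5=0 [stuck-at-0], n6=0, n7=1 → 1 — eliminated
  n7 stuck-at-1: n1=1, n2=0, n3=0, n4=0, n5=1, n6=0, n7=1 [stuck-at-1] → 1 — eliminated
Only n4 stuck-at-1 reproduces the observed 0.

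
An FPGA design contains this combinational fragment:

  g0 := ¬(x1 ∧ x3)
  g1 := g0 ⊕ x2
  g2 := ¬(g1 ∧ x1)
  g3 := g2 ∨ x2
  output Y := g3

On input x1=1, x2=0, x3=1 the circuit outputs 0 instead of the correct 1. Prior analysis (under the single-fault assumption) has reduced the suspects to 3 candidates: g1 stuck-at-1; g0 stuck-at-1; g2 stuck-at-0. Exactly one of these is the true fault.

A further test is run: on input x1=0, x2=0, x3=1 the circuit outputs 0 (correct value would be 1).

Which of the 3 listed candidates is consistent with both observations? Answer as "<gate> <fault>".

g2 stuck-at-0

Evaluate each candidate on input x1=0, x2=0, x3=1:
  g1 stuck-at-1: g0=1, g1=1 [stuck-at-1], g2=1, g3=1 → 1 — eliminated
  g0 stuck-at-1: g0=1 [stuck-at-1], g1=1, g2=1, g3=1 → 1 — eliminated
  g2 stuck-at-0: g0=1, g1=1, g2=0 [stuck-at-0], g3=0 → 0 — matches
Only g2 stuck-at-0 reproduces the observed 0.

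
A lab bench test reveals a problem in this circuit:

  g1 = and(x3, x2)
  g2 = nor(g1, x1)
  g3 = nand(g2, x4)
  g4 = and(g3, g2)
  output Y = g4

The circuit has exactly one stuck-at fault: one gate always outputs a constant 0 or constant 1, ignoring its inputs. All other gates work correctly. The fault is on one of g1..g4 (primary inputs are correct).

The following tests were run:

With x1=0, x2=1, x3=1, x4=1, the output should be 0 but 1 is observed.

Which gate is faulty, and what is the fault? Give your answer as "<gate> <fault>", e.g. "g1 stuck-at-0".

g4 stuck-at-1

Fault-free values for test 1 (x1=0, x2=1, x3=1, x4=1): g1=1, g2=0, g3=1, g4=0, giving Y=0. Observed 1.
Test 1: faults giving observed 1 are {g4 stuck-at-1}.
Only g4 stuck-at-1 is consistent with every test.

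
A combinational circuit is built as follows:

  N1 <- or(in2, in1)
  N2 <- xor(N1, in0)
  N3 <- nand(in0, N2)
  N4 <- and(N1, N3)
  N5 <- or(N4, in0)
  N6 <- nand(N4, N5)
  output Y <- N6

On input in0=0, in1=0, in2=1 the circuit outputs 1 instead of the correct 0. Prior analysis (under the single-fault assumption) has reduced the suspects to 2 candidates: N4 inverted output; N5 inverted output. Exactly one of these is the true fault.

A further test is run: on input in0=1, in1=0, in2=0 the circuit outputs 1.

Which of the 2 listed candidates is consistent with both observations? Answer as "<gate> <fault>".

N5 inverted output

Evaluate each candidate on input in0=1, in1=0, in2=0:
  N4 inverted output: N1=0, N2=1, N3=0, N4=1 [inverted output], N5=1, N6=0 → 0 — eliminated
  N5 inverted output: N1=0, N2=1, N3=0, N4=0, N5=0 [inverted output], N6=1 → 1 — matches
Only N5 inverted output reproduces the observed 1.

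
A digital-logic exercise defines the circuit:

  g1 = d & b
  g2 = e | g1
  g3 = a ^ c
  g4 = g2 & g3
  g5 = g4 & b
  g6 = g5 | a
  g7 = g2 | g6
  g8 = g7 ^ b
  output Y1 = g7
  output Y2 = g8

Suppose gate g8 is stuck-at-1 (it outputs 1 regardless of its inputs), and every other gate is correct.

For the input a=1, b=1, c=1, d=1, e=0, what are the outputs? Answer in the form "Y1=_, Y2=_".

Y1=1, Y2=1

Propagate with g8 forced: g1=1, g2=1, g3=0, g4=0, g5=0, g6=1, g7=1, g8=1 [stuck-at-1].
So the outputs are Y1=1, Y2=1. (Without the fault they would be Y1=1, Y2=0.)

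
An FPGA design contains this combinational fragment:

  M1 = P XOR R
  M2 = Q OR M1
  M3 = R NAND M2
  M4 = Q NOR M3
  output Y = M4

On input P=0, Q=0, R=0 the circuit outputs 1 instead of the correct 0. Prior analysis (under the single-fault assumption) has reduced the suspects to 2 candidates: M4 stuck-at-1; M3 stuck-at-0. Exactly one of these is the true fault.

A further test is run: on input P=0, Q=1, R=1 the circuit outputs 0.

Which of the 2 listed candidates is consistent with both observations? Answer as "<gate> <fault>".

M3 stuck-at-0

Evaluate each candidate on input P=0, Q=1, R=1:
  M4 stuck-at-1: M1=1, M2=1, M3=0, M4=1 [stuck-at-1] → 1 — eliminated
  M3 stuck-at-0: M1=1, M2=1, M3=0 [stuck-at-0], M4=0 → 0 — matches
Only M3 stuck-at-0 reproduces the observed 0.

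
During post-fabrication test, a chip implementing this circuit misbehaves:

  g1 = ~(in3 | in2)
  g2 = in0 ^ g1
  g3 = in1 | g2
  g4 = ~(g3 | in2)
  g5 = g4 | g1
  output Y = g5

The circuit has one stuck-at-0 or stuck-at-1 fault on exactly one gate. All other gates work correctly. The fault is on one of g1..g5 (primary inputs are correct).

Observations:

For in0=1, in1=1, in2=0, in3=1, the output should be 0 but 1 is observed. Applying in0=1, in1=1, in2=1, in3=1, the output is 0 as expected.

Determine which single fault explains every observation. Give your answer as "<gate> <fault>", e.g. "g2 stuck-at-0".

g3 stuck-at-0

Fault-free values for test 1 (in0=1, in1=1, in2=0, in3=1): g1=0, g2=1, g3=1, g4=0, g5=0, giving Y=0. Observed 1.
Test 1: faults giving observed 1 are {g1 stuck-at-1, g3 stuck-at-0, g4 stuck-at-1, g5 stuck-at-1}.
Test 2 (in0=1, in1=1, in2=1, in3=1): fault-free g1=0, g2=1, g3=1, g4=0, g5=0 → 0; observed 0. Eliminates g1 stuck-at-1, g4 stuck-at-1, g5 stuck-at-1.
Only g3 stuck-at-0 is consistent with every test.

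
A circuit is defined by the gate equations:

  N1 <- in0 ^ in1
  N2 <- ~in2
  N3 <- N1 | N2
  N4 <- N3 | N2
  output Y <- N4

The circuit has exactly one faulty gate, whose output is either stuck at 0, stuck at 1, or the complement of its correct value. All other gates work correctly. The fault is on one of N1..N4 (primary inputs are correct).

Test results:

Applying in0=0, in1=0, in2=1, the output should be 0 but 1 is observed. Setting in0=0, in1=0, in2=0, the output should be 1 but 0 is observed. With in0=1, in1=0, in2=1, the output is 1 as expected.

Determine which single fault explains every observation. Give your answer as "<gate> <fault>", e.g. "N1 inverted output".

N2 inverted output

Fault-free values for test 1 (in0=0, in1=0, in2=1): N1=0, N2=0, N3=0, N4=0, giving Y=0. Observed 1.
Test 1: faults giving observed 1 are {N1 stuck-at-1, N1 inverted output, N2 stuck-at-1, N2 inverted output, N3 stuck-at-1, N3 inverted output, N4 stuck-at-1, N4 inverted output}.
Test 2 (in0=0, in1=0, in2=0): fault-free N1=0, N2=1, N3=1, N4=1 → 1; observed 0. Eliminates N1 stuck-at-1, N1 inverted output, N2 stuck-at-1, N3 stuck-at-1, N3 inverted output, N4 stuck-at-1.
Test 3 (in0=1, in1=0, in2=1): fault-free N1=1, N2=0, N3=1, N4=1 → 1; observed 1. Eliminates N4 inverted output.
Only N2 inverted output is consistent with every test.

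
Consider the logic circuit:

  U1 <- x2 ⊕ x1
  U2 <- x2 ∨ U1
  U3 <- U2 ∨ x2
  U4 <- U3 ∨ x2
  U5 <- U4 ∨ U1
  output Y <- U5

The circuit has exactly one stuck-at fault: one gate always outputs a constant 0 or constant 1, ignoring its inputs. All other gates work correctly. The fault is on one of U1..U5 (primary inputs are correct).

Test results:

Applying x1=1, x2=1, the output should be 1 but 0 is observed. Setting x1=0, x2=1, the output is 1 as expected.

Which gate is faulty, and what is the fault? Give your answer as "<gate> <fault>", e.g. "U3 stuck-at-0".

Fault-free values for test 1 (x1=1, x2=1): U1=0, U2=1, U3=1, U4=1, U5=1, giving Y=1. Observed 0.
Test 1: faults giving observed 0 are {U4 stuck-at-0, U5 stuck-at-0}.
Test 2 (x1=0, x2=1): fault-free U1=1, U2=1, U3=1, U4=1, U5=1 → 1; observed 1. Eliminates U5 stuck-at-0.
Only U4 stuck-at-0 is consistent with every test.

U4 stuck-at-0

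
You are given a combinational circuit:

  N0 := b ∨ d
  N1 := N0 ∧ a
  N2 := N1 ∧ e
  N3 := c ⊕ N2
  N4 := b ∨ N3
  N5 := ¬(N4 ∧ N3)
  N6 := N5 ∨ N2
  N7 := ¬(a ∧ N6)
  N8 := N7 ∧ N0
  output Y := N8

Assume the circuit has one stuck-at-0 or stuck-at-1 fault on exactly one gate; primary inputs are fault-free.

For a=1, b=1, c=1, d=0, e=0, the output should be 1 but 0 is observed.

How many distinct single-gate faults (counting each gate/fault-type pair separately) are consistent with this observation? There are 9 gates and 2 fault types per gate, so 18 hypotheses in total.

Fault-free: N0=1, N1=1, N2=0, N3=1, N4=1, N5=0, N6=0, N7=1, N8=1 → 1. Observed 0.
  N0: stuck-at-0 ✓; others ✗
  N1: none of the 2 fault types match ✗
  N2: stuck-at-1 ✓; others ✗
  N3: stuck-at-0 ✓; others ✗
  N4: stuck-at-0 ✓; others ✗
  N5: stuck-at-1 ✓; others ✗
  N6: stuck-at-1 ✓; others ✗
  N7: stuck-at-0 ✓; others ✗
  N8: stuck-at-0 ✓; others ✗
Consistent faults: {N0 stuck-at-0, N2 stuck-at-1, N3 stuck-at-0, N4 stuck-at-0, N5 stuck-at-1, N6 stuck-at-1, N7 stuck-at-0, N8 stuck-at-0} — 8 in all.

8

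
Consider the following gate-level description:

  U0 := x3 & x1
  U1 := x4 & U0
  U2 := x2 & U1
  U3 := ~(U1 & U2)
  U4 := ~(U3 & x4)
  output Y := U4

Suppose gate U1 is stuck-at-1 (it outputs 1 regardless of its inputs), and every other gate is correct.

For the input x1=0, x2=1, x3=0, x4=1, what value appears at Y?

Propagate with U1 forced: U0=0, U1=1 [stuck-at-1], U2=1, U3=0, U4=1.
So Y = 1. (Without the fault it would be 0.)

1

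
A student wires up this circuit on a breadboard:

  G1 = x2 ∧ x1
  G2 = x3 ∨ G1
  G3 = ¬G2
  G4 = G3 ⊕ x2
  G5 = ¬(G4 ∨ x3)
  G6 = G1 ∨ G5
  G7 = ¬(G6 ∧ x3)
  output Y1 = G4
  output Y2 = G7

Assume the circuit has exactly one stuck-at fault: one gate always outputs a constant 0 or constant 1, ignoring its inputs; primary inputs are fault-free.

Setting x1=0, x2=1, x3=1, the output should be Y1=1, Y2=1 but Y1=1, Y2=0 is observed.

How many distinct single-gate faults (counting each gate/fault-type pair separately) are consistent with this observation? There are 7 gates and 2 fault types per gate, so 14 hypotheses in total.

Fault-free: G1=0, G2=1, G3=0, G4=1, G5=0, G6=0, G7=1 → Y1=1, Y2=1. Observed Y1=1, Y2=0.
  G1 stuck-at-0: output Y1=1, Y2=1 ✗
  G1 stuck-at-1: output Y1=1, Y2=0 ✓
  G2 stuck-at-0: output Y1=0, Y2=1 ✗
  G2 stuck-at-1: output Y1=1, Y2=1 ✗
  G3 stuck-at-0: output Y1=1, Y2=1 ✗
  G3 stuck-at-1: output Y1=0, Y2=1 ✗
  G4 stuck-at-0: output Y1=0, Y2=1 ✗
  G4 stuck-at-1: output Y1=1, Y2=1 ✗
  G5 stuck-at-0: output Y1=1, Y2=1 ✗
  G5 stuck-at-1: output Y1=1, Y2=0 ✓
  G6 stuck-at-0: output Y1=1, Y2=1 ✗
  G6 stuck-at-1: output Y1=1, Y2=0 ✓
  G7 stuck-at-0: output Y1=1, Y2=0 ✓
  G7 stuck-at-1: output Y1=1, Y2=1 ✗
Consistent faults: {G1 stuck-at-1, G5 stuck-at-1, G6 stuck-at-1, G7 stuck-at-0} — 4 in all.

4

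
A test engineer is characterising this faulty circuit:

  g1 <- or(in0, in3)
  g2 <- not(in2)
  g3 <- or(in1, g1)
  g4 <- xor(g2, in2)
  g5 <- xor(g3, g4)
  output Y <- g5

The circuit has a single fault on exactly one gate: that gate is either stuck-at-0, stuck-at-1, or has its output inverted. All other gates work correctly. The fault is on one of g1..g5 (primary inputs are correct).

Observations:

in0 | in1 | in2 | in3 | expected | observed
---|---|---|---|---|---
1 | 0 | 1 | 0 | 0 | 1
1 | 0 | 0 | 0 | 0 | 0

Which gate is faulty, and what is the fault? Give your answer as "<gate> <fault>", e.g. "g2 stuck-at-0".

g2 stuck-at-1

Fault-free values for test 1 (in0=1, in1=0, in2=1, in3=0): g1=1, g2=0, g3=1, g4=1, g5=0, giving Y=0. Observed 1.
Test 1: faults giving observed 1 are {g1 stuck-at-0, g1 inverted output, g2 stuck-at-1, g2 inverted output, g3 stuck-at-0, g3 inverted output, g4 stuck-at-0, g4 inverted output, g5 stuck-at-1, g5 inverted output}.
Test 2 (in0=1, in1=0, in2=0, in3=0): fault-free g1=1, g2=1, g3=1, g4=1, g5=0 → 0; observed 0. Eliminates g1 stuck-at-0, g1 inverted output, g2 inverted output, g3 stuck-at-0, g3 inverted output, g4 stuck-at-0, g4 inverted output, g5 stuck-at-1, g5 inverted output.
Only g2 stuck-at-1 is consistent with every test.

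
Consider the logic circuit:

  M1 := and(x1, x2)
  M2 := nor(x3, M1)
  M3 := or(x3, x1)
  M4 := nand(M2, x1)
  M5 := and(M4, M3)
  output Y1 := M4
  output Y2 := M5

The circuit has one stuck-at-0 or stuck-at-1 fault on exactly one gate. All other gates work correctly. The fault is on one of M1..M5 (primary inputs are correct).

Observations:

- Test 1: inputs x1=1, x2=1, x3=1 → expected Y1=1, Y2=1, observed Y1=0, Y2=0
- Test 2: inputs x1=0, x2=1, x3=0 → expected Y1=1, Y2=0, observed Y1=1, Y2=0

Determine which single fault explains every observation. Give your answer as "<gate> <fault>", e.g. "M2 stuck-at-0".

M2 stuck-at-1

Fault-free values for test 1 (x1=1, x2=1, x3=1): M1=1, M2=0, M3=1, M4=1, M5=1, giving Y1=1, Y2=1. Observed Y1=0, Y2=0.
Test 1: faults giving observed Y1=0, Y2=0 are {M2 stuck-at-1, M4 stuck-at-0}.
Test 2 (x1=0, x2=1, x3=0): fault-free M1=0, M2=1, M3=0, M4=1, M5=0 → Y1=1, Y2=0; observed Y1=1, Y2=0. Eliminates M4 stuck-at-0.
Only M2 stuck-at-1 is consistent with every test.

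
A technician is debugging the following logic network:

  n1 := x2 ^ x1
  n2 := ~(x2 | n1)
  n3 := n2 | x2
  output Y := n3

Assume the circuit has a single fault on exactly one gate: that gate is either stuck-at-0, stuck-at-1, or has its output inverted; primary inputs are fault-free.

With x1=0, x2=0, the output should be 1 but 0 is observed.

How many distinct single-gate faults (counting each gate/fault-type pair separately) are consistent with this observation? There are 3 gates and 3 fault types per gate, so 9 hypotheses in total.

6

Fault-free: n1=0, n2=1, n3=1 → 1. Observed 0.
  n1 stuck-at-0: output 1 ✗
  n1 stuck-at-1: output 0 ✓
  n1 inverted output: output 0 ✓
  n2 stuck-at-0: output 0 ✓
  n2 stuck-at-1: output 1 ✗
  n2 inverted output: output 0 ✓
  n3 stuck-at-0: output 0 ✓
  n3 stuck-at-1: output 1 ✗
  n3 inverted output: output 0 ✓
Consistent faults: {n1 stuck-at-1, n1 inverted output, n2 stuck-at-0, n2 inverted output, n3 stuck-at-0, n3 inverted output} — 6 in all.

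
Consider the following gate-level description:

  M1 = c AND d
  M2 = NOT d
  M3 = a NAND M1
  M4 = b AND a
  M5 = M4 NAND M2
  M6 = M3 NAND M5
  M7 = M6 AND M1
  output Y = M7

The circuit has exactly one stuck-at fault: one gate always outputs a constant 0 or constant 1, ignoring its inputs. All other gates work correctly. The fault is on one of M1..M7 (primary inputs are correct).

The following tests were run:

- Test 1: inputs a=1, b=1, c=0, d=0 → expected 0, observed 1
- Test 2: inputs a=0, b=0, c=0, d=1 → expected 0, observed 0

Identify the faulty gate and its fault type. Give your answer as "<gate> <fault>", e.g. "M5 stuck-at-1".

M1 stuck-at-1

Fault-free values for test 1 (a=1, b=1, c=0, d=0): M1=0, M2=1, M3=1, M4=1, M5=0, M6=1, M7=0, giving Y=0. Observed 1.
Test 1: faults giving observed 1 are {M1 stuck-at-1, M7 stuck-at-1}.
Test 2 (a=0, b=0, c=0, d=1): fault-free M1=0, M2=0, M3=1, M4=0, M5=1, M6=0, M7=0 → 0; observed 0. Eliminates M7 stuck-at-1.
Only M1 stuck-at-1 is consistent with every test.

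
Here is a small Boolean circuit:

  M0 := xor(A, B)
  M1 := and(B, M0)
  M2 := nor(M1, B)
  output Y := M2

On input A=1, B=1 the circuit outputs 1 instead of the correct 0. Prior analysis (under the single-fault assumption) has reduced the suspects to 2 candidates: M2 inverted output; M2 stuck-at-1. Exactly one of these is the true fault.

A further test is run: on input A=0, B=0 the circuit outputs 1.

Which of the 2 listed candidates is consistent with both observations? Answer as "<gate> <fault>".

M2 stuck-at-1

Evaluate each candidate on input A=0, B=0:
  M2 inverted output: M0=0, M1=0, M2=0 [inverted output] → 0 — eliminated
  M2 stuck-at-1: M0=0, M1=0, M2=1 [stuck-at-1] → 1 — matches
Only M2 stuck-at-1 reproduces the observed 1.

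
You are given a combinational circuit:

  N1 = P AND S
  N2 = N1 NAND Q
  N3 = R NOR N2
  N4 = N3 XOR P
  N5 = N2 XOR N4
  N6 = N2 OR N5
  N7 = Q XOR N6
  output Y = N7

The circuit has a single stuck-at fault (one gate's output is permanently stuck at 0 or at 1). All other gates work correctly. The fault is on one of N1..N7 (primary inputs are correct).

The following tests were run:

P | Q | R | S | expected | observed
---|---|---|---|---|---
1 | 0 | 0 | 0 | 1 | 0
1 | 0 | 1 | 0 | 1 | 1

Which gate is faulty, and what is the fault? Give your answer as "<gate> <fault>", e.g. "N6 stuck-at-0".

Fault-free values for test 1 (P=1, Q=0, R=0, S=0): N1=0, N2=1, N3=0, N4=1, N5=0, N6=1, N7=1, giving Y=1. Observed 0.
Test 1: faults giving observed 0 are {N2 stuck-at-0, N6 stuck-at-0, N7 stuck-at-0}.
Test 2 (P=1, Q=0, R=1, S=0): fault-free N1=0, N2=1, N3=0, N4=1, N5=0, N6=1, N7=1 → 1; observed 1. Eliminates N6 stuck-at-0, N7 stuck-at-0.
Only N2 stuck-at-0 is consistent with every test.

N2 stuck-at-0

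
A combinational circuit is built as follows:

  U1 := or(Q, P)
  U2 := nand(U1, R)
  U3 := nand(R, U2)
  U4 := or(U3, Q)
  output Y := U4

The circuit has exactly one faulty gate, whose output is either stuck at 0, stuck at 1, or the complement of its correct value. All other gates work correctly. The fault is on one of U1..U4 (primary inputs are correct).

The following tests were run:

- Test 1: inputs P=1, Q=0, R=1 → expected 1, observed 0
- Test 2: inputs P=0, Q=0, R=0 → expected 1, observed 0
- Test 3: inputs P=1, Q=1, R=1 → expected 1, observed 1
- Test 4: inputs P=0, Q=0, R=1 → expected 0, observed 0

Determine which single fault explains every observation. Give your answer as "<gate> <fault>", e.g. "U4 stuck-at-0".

U3 stuck-at-0

Fault-free values for test 1 (P=1, Q=0, R=1): U1=1, U2=0, U3=1, U4=1, giving Y=1. Observed 0.
Test 1: faults giving observed 0 are {U1 stuck-at-0, U1 inverted output, U2 stuck-at-1, U2 inverted output, U3 stuck-at-0, U3 inverted output, U4 stuck-at-0, U4 inverted output}.
Test 2 (P=0, Q=0, R=0): fault-free U1=0, U2=1, U3=1, U4=1 → 1; observed 0. Eliminates U1 stuck-at-0, U1 inverted output, U2 stuck-at-1, U2 inverted output.
Test 3 (P=1, Q=1, R=1): fault-free U1=1, U2=0, U3=1, U4=1 → 1; observed 1. Eliminates U4 stuck-at-0, U4 inverted output.
Test 4 (P=0, Q=0, R=1): fault-free U1=0, U2=1, U3=0, U4=0 → 0; observed 0. Eliminates U3 inverted output.
Only U3 stuck-at-0 is consistent with every test.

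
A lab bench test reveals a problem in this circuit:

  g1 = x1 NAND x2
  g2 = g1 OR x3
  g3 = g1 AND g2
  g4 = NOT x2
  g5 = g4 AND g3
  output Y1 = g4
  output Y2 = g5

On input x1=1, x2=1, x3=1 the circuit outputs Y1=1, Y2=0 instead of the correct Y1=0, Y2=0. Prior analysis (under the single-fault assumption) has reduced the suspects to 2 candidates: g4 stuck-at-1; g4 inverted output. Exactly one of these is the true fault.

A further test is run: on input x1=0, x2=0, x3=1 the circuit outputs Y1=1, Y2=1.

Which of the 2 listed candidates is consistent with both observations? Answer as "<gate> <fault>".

Evaluate each candidate on input x1=0, x2=0, x3=1:
  g4 stuck-at-1: g1=1, g2=1, g3=1, g4=1 [stuck-at-1], g5=1 → Y1=1, Y2=1 — matches
  g4 inverted output: g1=1, g2=1, g3=1, g4=0 [inverted output], g5=0 → Y1=0, Y2=0 — eliminated
Only g4 stuck-at-1 reproduces the observed Y1=1, Y2=1.

g4 stuck-at-1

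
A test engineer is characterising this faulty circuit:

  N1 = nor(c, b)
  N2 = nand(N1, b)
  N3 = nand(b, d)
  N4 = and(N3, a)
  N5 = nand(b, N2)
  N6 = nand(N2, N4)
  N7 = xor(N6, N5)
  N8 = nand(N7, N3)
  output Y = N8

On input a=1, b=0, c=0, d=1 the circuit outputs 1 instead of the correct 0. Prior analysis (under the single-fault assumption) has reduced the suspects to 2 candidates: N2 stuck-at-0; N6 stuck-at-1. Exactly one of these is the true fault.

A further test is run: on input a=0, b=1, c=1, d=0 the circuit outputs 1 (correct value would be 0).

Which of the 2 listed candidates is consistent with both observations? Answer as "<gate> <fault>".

N2 stuck-at-0

Evaluate each candidate on input a=0, b=1, c=1, d=0:
  N2 stuck-at-0: N1=0, N2=0 [stuck-at-0], N3=1, N4=0, N5=1, N6=1, N7=0, N8=1 → 1 — matches
  N6 stuck-at-1: N1=0, N2=1, N3=1, N4=0, N5=0, N6=1 [stuck-at-1], N7=1, N8=0 → 0 — eliminated
Only N2 stuck-at-0 reproduces the observed 1.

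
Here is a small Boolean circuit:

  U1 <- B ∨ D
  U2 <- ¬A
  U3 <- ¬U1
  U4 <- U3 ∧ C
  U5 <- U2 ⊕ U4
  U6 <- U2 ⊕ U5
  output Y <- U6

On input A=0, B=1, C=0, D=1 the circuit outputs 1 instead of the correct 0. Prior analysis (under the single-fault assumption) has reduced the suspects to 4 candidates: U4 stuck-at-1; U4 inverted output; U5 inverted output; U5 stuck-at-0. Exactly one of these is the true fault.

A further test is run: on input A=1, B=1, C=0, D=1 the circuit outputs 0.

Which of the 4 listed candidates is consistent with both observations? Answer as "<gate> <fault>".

Evaluate each candidate on input A=1, B=1, C=0, D=1:
  U4 stuck-at-1: U1=1, U2=0, U3=0, U4=1 [stuck-at-1], U5=1, U6=1 → 1 — eliminated
  U4 inverted output: U1=1, U2=0, U3=0, U4=1 [inverted output], U5=1, U6=1 → 1 — eliminated
  U5 inverted output: U1=1, U2=0, U3=0, U4=0, U5=1 [inverted output], U6=1 → 1 — eliminated
  U5 stuck-at-0: U1=1, U2=0, U3=0, U4=0, U5=0 [stuck-at-0], U6=0 → 0 — matches
Only U5 stuck-at-0 reproduces the observed 0.

U5 stuck-at-0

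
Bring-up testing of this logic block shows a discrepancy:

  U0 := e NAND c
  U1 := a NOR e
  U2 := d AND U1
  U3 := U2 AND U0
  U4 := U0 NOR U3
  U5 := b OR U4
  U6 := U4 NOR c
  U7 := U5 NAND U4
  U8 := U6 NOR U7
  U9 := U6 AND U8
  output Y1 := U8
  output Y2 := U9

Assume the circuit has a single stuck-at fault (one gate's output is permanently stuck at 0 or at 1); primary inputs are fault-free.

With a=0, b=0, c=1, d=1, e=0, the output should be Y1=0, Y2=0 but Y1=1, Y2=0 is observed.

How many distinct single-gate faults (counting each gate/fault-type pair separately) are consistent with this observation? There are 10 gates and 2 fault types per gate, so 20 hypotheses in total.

Fault-free: U0=1, U1=1, U2=1, U3=1, U4=0, U5=0, U6=0, U7=1, U8=0, U9=0 → Y1=0, Y2=0. Observed Y1=1, Y2=0.
  U0: stuck-at-0 ✓; others ✗
  U1: none of the 2 fault types match ✗
  U2: none of the 2 fault types match ✗
  U3: none of the 2 fault types match ✗
  U4: stuck-at-1 ✓; others ✗
  U5: none of the 2 fault types match ✗
  U6: none of the 2 fault types match ✗
  U7: stuck-at-0 ✓; others ✗
  U8: stuck-at-1 ✓; others ✗
  U9: none of the 2 fault types match ✗
Consistent faults: {U0 stuck-at-0, U4 stuck-at-1, U7 stuck-at-0, U8 stuck-at-1} — 4 in all.

4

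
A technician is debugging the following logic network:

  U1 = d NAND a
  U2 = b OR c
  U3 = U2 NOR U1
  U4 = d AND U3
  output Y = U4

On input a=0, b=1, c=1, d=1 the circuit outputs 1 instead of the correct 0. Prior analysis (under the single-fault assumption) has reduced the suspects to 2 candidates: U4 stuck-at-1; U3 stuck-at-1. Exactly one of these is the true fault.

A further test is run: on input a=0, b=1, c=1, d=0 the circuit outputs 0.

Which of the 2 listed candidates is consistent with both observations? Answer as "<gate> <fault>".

U3 stuck-at-1

Evaluate each candidate on input a=0, b=1, c=1, d=0:
  U4 stuck-at-1: U1=1, U2=1, U3=0, U4=1 [stuck-at-1] → 1 — eliminated
  U3 stuck-at-1: U1=1, U2=1, U3=1 [stuck-at-1], U4=0 → 0 — matches
Only U3 stuck-at-1 reproduces the observed 0.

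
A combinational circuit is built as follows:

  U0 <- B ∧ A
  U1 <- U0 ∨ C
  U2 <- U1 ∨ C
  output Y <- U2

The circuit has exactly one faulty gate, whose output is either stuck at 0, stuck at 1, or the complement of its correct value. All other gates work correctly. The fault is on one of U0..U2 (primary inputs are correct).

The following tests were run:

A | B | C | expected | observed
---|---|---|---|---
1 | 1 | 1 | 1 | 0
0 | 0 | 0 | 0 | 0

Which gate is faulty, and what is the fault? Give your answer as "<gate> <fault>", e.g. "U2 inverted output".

Fault-free values for test 1 (A=1, B=1, C=1): U0=1, U1=1, U2=1, giving Y=1. Observed 0.
Test 1: faults giving observed 0 are {U2 stuck-at-0, U2 inverted output}.
Test 2 (A=0, B=0, C=0): fault-free U0=0, U1=0, U2=0 → 0; observed 0. Eliminates U2 inverted output.
Only U2 stuck-at-0 is consistent with every test.

U2 stuck-at-0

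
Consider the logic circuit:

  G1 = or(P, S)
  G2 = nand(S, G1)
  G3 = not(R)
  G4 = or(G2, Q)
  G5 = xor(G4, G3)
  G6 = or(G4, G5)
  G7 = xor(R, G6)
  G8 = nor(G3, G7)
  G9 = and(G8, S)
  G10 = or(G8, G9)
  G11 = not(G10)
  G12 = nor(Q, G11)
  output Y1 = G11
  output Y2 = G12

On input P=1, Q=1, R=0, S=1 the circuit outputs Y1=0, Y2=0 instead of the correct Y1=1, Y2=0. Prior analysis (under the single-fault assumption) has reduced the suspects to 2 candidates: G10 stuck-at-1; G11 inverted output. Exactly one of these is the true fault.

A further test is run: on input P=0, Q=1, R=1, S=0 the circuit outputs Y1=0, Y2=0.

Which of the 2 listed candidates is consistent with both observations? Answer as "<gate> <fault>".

Evaluate each candidate on input P=0, Q=1, R=1, S=0:
  G10 stuck-at-1: G1=0, G2=1, G3=0, G4=1, G5=1, G6=1, G7=0, G8=1, G9=0, G10=1 [stuck-at-1], G11=0, G12=0 → Y1=0, Y2=0 — matches
  G11 inverted output: G1=0, G2=1, G3=0, G4=1, G5=1, G6=1, G7=0, G8=1, G9=0, G10=1, G11=1 [inverted output], G12=0 → Y1=1, Y2=0 — eliminated
Only G10 stuck-at-1 reproduces the observed Y1=0, Y2=0.

G10 stuck-at-1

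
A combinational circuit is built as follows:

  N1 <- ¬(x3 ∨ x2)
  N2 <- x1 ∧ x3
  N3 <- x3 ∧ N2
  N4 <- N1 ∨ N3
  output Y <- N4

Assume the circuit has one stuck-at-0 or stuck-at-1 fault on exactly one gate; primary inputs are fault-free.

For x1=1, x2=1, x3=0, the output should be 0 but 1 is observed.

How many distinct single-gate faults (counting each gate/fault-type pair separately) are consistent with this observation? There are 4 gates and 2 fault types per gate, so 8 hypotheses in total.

Fault-free: N1=0, N2=0, N3=0, N4=0 → 0. Observed 1.
  N1 stuck-at-0: output 0 ✗
  N1 stuck-at-1: output 1 ✓
  N2 stuck-at-0: output 0 ✗
  N2 stuck-at-1: output 0 ✗
  N3 stuck-at-0: output 0 ✗
  N3 stuck-at-1: output 1 ✓
  N4 stuck-at-0: output 0 ✗
  N4 stuck-at-1: output 1 ✓
Consistent faults: {N1 stuck-at-1, N3 stuck-at-1, N4 stuck-at-1} — 3 in all.

3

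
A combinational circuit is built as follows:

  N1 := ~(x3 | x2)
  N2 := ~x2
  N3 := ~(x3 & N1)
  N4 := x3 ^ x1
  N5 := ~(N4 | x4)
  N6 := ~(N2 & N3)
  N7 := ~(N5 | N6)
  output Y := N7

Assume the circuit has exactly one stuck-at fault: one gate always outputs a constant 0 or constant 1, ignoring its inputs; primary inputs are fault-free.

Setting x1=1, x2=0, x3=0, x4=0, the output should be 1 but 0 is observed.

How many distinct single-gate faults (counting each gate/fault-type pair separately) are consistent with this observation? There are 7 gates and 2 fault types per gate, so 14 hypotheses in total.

Fault-free: N1=1, N2=1, N3=1, N4=1, N5=0, N6=0, N7=1 → 1. Observed 0.
  N1 stuck-at-0: output 1 ✗
  N1 stuck-at-1: output 1 ✗
  N2 stuck-at-0: output 0 ✓
  N2 stuck-at-1: output 1 ✗
  N3 stuck-at-0: output 0 ✓
  N3 stuck-at-1: output 1 ✗
  N4 stuck-at-0: output 0 ✓
  N4 stuck-at-1: output 1 ✗
  N5 stuck-at-0: output 1 ✗
  N5 stuck-at-1: output 0 ✓
  N6 stuck-at-0: output 1 ✗
  N6 stuck-at-1: output 0 ✓
  N7 stuck-at-0: output 0 ✓
  N7 stuck-at-1: output 1 ✗
Consistent faults: {N2 stuck-at-0, N3 stuck-at-0, N4 stuck-at-0, N5 stuck-at-1, N6 stuck-at-1, N7 stuck-at-0} — 6 in all.

6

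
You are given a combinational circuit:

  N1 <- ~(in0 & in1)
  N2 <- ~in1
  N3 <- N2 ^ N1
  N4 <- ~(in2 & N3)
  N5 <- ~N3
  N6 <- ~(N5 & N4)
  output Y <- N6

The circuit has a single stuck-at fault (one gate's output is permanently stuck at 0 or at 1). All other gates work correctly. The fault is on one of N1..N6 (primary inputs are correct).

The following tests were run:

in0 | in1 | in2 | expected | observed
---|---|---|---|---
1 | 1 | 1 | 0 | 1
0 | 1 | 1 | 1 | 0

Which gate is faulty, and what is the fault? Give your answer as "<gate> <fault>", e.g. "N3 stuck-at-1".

Fault-free values for test 1 (in0=1, in1=1, in2=1): N1=0, N2=0, N3=0, N4=1, N5=1, N6=0, giving Y=0. Observed 1.
Test 1: faults giving observed 1 are {N1 stuck-at-1, N2 stuck-at-1, N3 stuck-at-1, N4 stuck-at-0, N5 stuck-at-0, N6 stuck-at-1}.
Test 2 (in0=0, in1=1, in2=1): fault-free N1=1, N2=0, N3=1, N4=0, N5=0, N6=1 → 1; observed 0. Eliminates N1 stuck-at-1, N3 stuck-at-1, N4 stuck-at-0, N5 stuck-at-0, N6 stuck-at-1.
Only N2 stuck-at-1 is consistent with every test.

N2 stuck-at-1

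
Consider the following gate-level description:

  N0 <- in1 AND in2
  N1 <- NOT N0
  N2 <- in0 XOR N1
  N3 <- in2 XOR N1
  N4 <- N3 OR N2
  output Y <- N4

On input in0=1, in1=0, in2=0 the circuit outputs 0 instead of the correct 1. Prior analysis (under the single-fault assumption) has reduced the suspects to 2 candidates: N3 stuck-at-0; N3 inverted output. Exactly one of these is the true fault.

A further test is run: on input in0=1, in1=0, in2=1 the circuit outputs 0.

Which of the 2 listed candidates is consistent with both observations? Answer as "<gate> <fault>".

Evaluate each candidate on input in0=1, in1=0, in2=1:
  N3 stuck-at-0: N0=0, N1=1, N2=0, N3=0 [stuck-at-0], N4=0 → 0 — matches
  N3 inverted output: N0=0, N1=1, N2=0, N3=1 [inverted output], N4=1 → 1 — eliminated
Only N3 stuck-at-0 reproduces the observed 0.

N3 stuck-at-0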